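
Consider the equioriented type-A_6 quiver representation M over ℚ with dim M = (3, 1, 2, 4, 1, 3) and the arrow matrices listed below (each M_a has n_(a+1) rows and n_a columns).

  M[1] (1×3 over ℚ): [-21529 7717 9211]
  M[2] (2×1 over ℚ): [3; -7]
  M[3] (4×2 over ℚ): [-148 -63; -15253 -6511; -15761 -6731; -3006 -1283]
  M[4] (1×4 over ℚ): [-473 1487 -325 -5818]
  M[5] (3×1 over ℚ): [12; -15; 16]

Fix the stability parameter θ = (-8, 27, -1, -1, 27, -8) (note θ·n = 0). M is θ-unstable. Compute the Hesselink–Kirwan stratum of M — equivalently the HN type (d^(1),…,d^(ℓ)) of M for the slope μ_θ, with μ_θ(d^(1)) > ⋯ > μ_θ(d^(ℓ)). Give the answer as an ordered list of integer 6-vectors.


Barcode: M ≅ I[1,1]^2, I[1,6], I[3,4], I[4,4]^2, I[6,6]^2. HN layers by μ_θ (4 steps, strictly decreasing):
  μ^(1)=19/2; μ^(2)=25/3; μ^(3)=-1; μ^(4)=-8

((0, 0, 0, 0, 1, 1); (0, 1, 1, 1, 0, 0); (0, 0, 1, 3, 0, 0); (3, 0, 0, 0, 0, 2))


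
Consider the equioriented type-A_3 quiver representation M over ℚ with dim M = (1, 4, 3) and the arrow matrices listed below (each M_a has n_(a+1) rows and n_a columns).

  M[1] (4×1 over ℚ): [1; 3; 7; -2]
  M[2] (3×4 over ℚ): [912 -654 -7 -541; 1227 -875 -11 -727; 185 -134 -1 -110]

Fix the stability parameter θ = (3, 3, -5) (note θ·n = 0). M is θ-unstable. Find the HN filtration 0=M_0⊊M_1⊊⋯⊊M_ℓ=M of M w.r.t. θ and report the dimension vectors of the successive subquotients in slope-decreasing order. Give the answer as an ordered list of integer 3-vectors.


Via rank(M_{q-1}∘⋯∘M_p): M ≅ I[1,3], I[2,2], I[2,3]^2.
μ_θ-semistable layers: μ^(1)=3; μ^(2)=1/3; μ^(3)=-1

((0, 1, 0); (1, 1, 1); (0, 2, 2))


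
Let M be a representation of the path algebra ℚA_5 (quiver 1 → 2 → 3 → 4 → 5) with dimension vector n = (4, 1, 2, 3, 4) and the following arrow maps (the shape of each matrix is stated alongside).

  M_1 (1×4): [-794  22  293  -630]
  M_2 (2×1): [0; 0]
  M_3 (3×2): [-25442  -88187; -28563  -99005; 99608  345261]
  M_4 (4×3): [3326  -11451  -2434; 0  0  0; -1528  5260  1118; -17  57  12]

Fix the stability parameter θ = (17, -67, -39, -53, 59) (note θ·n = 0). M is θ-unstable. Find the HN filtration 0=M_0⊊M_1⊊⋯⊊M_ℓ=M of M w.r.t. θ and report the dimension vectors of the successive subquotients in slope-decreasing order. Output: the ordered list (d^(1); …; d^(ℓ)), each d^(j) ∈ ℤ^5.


Via rank(M_{q-1}∘⋯∘M_p): M ≅ I[1,1]^3, I[1,2], I[3,5]^2, I[4,5], I[5,5].
μ_θ-semistable layers: μ^(1)=59; μ^(2)=17; μ^(3)=-25; μ^(4)=-46; μ^(5)=-53

((0, 0, 0, 0, 4); (3, 0, 0, 0, 0); (1, 1, 0, 0, 0); (0, 0, 2, 2, 0); (0, 0, 0, 1, 0))


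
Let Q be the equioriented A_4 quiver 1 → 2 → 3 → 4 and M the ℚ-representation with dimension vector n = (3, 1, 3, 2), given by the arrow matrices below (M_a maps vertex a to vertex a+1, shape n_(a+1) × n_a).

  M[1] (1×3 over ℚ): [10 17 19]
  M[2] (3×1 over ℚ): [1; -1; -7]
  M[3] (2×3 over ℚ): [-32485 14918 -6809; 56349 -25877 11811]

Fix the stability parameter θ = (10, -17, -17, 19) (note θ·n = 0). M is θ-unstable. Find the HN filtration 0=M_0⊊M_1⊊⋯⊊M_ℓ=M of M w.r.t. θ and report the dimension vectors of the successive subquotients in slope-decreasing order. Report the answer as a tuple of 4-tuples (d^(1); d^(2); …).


Interval decomposition of M: I[1,1]^2, I[1,4], I[3,3], I[3,4].
HN type (ℓ=4): μ^(1)=19; μ^(2)=10; μ^(3)=-8; μ^(4)=-17

((0, 0, 0, 2); (2, 0, 0, 0); (1, 1, 1, 0); (0, 0, 2, 0))


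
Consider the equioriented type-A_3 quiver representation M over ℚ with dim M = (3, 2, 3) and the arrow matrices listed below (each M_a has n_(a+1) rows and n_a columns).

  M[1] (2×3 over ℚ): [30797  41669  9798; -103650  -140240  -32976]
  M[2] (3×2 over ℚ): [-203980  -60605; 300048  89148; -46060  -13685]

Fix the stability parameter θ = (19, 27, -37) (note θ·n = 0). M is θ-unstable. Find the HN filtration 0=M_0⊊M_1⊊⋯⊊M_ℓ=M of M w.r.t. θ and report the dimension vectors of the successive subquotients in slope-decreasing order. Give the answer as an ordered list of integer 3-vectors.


Via rank(M_{q-1}∘⋯∘M_p): M ≅ I[1,1], I[1,2], I[1,3], I[3,3]^2.
μ_θ-semistable layers: μ^(1)=27; μ^(2)=19; μ^(3)=3; μ^(4)=-37

((0, 1, 0); (2, 0, 0); (1, 1, 1); (0, 0, 2))


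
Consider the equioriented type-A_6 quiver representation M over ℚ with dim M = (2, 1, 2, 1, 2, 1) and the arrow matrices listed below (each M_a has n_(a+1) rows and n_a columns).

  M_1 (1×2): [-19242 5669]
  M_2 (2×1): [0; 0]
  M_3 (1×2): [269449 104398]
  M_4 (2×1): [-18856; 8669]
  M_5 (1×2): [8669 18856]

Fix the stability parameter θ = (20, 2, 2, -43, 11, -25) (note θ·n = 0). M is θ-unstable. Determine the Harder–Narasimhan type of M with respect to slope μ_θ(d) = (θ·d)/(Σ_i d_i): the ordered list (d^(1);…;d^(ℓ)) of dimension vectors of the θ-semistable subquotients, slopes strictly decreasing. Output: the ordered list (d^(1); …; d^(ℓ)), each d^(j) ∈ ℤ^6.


Via rank(M_{q-1}∘⋯∘M_p): M ≅ I[1,1], I[1,2], I[3,3], I[3,5], I[5,6].
μ_θ-semistable layers: μ^(1)=20; μ^(2)=11; μ^(3)=2; μ^(4)=-7; μ^(5)=-41/2

((1, 0, 0, 0, 0, 0); (1, 1, 0, 0, 1, 0); (0, 0, 1, 0, 0, 0); (0, 0, 0, 0, 1, 1); (0, 0, 1, 1, 0, 0))


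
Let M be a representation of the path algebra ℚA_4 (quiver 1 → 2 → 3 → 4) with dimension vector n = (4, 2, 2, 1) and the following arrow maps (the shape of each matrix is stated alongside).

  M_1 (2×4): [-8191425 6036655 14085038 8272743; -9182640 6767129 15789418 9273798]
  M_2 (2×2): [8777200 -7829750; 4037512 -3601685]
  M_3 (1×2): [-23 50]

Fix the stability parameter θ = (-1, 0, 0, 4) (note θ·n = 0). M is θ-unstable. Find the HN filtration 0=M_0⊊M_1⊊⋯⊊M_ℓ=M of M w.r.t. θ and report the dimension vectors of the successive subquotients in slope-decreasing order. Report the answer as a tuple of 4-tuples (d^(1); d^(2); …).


Barcode: M ≅ I[1,1]^2, I[1,2], I[1,3], I[3,4]. HN layers by μ_θ (3 steps, strictly decreasing):
  μ^(1)=4; μ^(2)=0; μ^(3)=-1

((0, 0, 0, 1); (0, 2, 2, 0); (4, 0, 0, 0))


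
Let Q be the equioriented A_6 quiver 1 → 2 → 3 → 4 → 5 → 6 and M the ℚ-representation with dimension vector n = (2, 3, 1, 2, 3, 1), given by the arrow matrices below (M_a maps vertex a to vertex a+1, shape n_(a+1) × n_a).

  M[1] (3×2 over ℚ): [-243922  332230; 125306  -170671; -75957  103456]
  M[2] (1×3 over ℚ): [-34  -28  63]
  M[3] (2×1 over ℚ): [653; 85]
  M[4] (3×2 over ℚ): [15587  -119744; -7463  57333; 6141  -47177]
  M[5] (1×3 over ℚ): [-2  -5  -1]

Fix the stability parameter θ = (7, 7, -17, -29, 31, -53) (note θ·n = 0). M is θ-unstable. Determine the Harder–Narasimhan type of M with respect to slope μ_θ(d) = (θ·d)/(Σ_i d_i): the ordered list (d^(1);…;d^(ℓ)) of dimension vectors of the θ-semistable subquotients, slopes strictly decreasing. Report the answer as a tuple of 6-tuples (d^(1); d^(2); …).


Interval decomposition of M: I[1,2], I[1,5], I[2,2], I[4,5], I[5,6].
HN type (ℓ=5): μ^(1)=31; μ^(2)=7; μ^(3)=-8; μ^(4)=-11; μ^(5)=-29

((0, 0, 0, 0, 2, 0); (1, 2, 0, 0, 0, 0); (1, 1, 1, 1, 0, 0); (0, 0, 0, 0, 1, 1); (0, 0, 0, 1, 0, 0))


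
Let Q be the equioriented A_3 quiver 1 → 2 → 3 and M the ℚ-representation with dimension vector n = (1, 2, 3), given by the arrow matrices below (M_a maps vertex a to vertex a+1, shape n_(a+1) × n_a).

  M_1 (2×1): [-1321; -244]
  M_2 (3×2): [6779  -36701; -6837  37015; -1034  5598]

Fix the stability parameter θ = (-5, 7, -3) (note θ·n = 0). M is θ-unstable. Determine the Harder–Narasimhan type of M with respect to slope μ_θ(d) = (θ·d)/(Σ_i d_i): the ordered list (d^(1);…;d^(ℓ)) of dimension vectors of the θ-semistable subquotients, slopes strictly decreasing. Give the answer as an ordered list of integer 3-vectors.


Barcode: M ≅ I[1,3], I[2,3], I[3,3]. HN layers by μ_θ (3 steps, strictly decreasing):
  μ^(1)=2; μ^(2)=-3; μ^(3)=-5

((0, 2, 2); (0, 0, 1); (1, 0, 0))


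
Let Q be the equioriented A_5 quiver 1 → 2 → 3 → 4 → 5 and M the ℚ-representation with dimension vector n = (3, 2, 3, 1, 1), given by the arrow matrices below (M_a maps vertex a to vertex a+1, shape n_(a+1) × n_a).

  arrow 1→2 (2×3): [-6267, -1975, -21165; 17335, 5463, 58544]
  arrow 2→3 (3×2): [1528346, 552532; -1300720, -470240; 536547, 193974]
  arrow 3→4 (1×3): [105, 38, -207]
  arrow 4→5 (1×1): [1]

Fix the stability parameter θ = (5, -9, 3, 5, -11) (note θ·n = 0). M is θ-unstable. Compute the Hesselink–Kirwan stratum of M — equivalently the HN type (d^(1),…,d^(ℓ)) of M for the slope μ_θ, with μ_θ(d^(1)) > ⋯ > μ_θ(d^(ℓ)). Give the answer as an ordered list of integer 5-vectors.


Barcode: M ≅ I[1,1], I[1,2], I[1,5], I[3,3]^2. HN layers by μ_θ (4 steps, strictly decreasing):
  μ^(1)=5; μ^(2)=3; μ^(3)=-1; μ^(4)=-2

((1, 0, 0, 0, 0); (0, 0, 2, 0, 0); (0, 0, 1, 1, 1); (2, 2, 0, 0, 0))


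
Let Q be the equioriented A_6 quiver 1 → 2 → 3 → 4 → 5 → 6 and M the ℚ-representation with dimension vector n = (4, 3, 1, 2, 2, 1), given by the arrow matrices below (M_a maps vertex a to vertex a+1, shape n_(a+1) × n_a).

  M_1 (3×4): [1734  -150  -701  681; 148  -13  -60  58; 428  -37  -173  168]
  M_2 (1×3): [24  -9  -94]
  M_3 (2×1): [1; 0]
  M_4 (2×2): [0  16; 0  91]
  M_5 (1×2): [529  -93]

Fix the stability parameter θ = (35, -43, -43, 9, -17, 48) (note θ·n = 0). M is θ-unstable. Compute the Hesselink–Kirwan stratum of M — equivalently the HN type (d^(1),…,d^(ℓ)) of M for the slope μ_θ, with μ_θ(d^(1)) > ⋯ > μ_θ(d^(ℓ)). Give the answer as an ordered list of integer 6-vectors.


Via rank(M_{q-1}∘⋯∘M_p): M ≅ I[1,1], I[1,2]^2, I[1,4], I[4,6], I[5,5].
μ_θ-semistable layers: μ^(1)=48; μ^(2)=35; μ^(3)=9; μ^(4)=-4; μ^(5)=-17

((0, 0, 0, 0, 0, 1); (1, 0, 0, 0, 0, 0); (0, 0, 0, 1, 0, 0); (2, 2, 0, 1, 1, 0); (1, 1, 1, 0, 1, 0))


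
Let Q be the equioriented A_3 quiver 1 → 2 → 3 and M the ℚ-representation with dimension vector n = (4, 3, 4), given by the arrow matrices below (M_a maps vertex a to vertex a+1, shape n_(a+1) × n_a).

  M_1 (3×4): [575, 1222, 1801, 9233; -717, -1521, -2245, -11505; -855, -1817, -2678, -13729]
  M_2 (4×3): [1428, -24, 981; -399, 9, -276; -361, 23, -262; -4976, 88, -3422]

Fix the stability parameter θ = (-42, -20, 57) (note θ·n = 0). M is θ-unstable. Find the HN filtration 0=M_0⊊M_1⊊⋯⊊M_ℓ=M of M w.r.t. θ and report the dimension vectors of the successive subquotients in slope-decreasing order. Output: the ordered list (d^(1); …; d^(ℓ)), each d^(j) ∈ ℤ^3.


Interval decomposition of M: I[1,1], I[1,2], I[1,3]^2, I[3,3]^2.
HN type (ℓ=3): μ^(1)=57; μ^(2)=-20; μ^(3)=-42

((0, 0, 4); (0, 3, 0); (4, 0, 0))


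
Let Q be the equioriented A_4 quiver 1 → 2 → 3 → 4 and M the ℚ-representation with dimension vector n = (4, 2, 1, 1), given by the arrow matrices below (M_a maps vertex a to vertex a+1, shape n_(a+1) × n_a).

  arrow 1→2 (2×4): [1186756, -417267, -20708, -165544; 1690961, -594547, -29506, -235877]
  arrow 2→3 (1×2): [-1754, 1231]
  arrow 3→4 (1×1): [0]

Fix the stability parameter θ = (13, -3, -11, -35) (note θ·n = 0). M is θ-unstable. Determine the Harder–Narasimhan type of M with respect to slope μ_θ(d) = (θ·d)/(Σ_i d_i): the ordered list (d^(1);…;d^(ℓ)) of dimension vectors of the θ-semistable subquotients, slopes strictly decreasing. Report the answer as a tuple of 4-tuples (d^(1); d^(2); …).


Interval decomposition of M: I[1,1]^2, I[1,2], I[1,3], I[4,4].
HN type (ℓ=4): μ^(1)=13; μ^(2)=5; μ^(3)=-1/3; μ^(4)=-35

((2, 0, 0, 0); (1, 1, 0, 0); (1, 1, 1, 0); (0, 0, 0, 1))


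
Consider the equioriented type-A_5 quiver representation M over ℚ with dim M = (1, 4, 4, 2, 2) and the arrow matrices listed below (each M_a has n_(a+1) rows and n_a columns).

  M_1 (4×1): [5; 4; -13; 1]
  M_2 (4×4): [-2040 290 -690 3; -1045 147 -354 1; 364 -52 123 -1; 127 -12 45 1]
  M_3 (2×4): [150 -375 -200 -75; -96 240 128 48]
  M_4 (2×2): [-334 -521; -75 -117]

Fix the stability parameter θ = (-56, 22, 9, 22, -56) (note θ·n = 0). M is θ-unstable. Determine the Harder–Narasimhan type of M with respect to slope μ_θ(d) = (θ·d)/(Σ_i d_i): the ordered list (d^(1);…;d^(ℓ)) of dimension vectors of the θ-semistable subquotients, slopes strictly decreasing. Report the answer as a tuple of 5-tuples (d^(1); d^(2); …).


Via rank(M_{q-1}∘⋯∘M_p): M ≅ I[1,5], I[2,3]^3, I[4,5].
μ_θ-semistable layers: μ^(1)=31/2; μ^(2)=-3/4; μ^(3)=-17; μ^(4)=-56

((0, 3, 3, 0, 0); (0, 1, 1, 1, 1); (0, 0, 0, 1, 1); (1, 0, 0, 0, 0))


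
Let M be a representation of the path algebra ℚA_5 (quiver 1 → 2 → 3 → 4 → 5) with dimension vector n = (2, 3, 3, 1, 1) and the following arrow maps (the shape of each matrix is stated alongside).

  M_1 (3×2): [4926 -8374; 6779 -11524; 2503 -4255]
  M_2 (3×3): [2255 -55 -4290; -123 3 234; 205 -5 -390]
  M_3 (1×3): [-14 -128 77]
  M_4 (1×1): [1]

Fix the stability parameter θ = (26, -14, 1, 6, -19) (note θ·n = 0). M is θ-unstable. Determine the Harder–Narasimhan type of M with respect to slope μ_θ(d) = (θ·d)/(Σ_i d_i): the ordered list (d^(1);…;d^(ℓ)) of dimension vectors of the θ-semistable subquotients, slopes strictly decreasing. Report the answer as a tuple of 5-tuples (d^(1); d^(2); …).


Via rank(M_{q-1}∘⋯∘M_p): M ≅ I[1,2], I[1,5], I[2,2], I[3,3]^2.
μ_θ-semistable layers: μ^(1)=6; μ^(2)=1; μ^(3)=0; μ^(4)=-14

((1, 1, 0, 0, 0); (0, 0, 2, 0, 0); (1, 1, 1, 1, 1); (0, 1, 0, 0, 0))


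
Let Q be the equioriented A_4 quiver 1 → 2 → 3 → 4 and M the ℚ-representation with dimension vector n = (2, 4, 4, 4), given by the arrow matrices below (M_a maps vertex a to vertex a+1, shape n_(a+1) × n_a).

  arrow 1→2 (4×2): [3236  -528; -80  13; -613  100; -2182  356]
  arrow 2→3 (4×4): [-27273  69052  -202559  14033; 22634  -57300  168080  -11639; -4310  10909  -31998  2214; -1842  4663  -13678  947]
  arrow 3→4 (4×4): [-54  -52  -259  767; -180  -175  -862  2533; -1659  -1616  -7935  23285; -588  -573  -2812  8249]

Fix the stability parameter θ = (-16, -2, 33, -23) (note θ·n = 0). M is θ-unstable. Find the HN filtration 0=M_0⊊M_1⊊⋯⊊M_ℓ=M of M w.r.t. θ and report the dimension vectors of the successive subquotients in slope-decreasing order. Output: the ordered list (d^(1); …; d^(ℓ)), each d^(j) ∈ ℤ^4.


Barcode: M ≅ I[1,4]^2, I[2,3], I[2,4], I[4,4]. HN layers by μ_θ (5 steps, strictly decreasing):
  μ^(1)=33; μ^(2)=5; μ^(3)=-2; μ^(4)=-16; μ^(5)=-23

((0, 0, 1, 0); (0, 0, 3, 3); (0, 4, 0, 0); (2, 0, 0, 0); (0, 0, 0, 1))


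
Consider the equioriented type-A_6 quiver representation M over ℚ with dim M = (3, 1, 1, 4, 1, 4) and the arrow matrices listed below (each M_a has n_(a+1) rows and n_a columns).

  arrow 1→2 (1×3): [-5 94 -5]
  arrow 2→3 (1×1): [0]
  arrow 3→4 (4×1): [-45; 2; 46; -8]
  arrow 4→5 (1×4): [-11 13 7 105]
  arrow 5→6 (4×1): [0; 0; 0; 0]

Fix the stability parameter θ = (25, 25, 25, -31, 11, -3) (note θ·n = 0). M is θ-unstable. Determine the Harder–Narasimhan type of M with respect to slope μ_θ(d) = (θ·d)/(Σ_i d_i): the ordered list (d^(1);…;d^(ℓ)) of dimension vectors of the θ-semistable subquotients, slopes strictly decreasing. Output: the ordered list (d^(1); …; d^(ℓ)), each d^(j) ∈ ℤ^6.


Via rank(M_{q-1}∘⋯∘M_p): M ≅ I[1,1]^2, I[1,2], I[3,5], I[4,4]^3, I[6,6]^4.
μ_θ-semistable layers: μ^(1)=25; μ^(2)=11; μ^(3)=-3; μ^(4)=-31

((3, 1, 0, 0, 0, 0); (0, 0, 0, 0, 1, 0); (0, 0, 1, 1, 0, 4); (0, 0, 0, 3, 0, 0))


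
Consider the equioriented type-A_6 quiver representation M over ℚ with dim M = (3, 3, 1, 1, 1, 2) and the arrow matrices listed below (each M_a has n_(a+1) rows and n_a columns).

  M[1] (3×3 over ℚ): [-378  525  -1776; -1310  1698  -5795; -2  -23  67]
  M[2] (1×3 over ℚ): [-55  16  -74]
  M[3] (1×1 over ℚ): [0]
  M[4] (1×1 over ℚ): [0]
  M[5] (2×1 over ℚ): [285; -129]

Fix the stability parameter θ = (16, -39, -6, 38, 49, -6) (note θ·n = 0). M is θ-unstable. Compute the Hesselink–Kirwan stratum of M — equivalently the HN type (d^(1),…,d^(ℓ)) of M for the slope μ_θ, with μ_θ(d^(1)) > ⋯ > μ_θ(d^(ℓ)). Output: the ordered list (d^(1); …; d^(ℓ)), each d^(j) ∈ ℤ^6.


Via rank(M_{q-1}∘⋯∘M_p): M ≅ I[1,2]^2, I[1,3], I[4,4], I[5,6], I[6,6].
μ_θ-semistable layers: μ^(1)=38; μ^(2)=43/2; μ^(3)=-6; μ^(4)=-23/2

((0, 0, 0, 1, 0, 0); (0, 0, 0, 0, 1, 1); (0, 0, 1, 0, 0, 1); (3, 3, 0, 0, 0, 0))


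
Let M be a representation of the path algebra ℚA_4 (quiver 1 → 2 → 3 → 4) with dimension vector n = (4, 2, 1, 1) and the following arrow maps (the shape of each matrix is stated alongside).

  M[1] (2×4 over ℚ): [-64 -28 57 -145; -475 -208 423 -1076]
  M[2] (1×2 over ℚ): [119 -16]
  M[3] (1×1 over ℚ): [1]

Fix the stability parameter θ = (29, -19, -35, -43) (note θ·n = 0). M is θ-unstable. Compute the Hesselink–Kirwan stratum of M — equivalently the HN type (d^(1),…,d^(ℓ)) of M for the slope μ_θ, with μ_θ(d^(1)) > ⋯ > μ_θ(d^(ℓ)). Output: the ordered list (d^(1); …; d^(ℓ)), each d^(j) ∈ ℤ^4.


Via rank(M_{q-1}∘⋯∘M_p): M ≅ I[1,1]^2, I[1,2], I[1,4].
μ_θ-semistable layers: μ^(1)=29; μ^(2)=5; μ^(3)=-17

((2, 0, 0, 0); (1, 1, 0, 0); (1, 1, 1, 1))


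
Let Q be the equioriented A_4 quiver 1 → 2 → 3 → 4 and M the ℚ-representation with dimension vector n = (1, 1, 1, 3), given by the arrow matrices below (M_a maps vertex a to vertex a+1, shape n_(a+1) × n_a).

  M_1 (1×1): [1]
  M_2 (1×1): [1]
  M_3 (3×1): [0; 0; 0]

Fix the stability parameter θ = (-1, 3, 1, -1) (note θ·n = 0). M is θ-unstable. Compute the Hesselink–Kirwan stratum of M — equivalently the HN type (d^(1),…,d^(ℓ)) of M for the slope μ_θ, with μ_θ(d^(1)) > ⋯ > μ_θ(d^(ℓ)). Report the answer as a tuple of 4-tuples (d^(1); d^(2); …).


Via rank(M_{q-1}∘⋯∘M_p): M ≅ I[1,3], I[4,4]^3.
μ_θ-semistable layers: μ^(1)=2; μ^(2)=-1

((0, 1, 1, 0); (1, 0, 0, 3))


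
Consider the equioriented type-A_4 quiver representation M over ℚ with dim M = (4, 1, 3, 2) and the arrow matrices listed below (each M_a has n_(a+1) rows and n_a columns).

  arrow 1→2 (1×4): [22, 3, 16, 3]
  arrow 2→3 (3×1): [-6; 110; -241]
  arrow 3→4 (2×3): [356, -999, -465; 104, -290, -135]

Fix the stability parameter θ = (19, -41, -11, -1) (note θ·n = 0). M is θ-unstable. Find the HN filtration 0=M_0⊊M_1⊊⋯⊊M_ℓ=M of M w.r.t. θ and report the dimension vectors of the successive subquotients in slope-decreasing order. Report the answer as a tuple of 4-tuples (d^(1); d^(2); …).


Via rank(M_{q-1}∘⋯∘M_p): M ≅ I[1,1]^3, I[1,4], I[3,3], I[3,4].
μ_θ-semistable layers: μ^(1)=19; μ^(2)=-1; μ^(3)=-11

((3, 0, 0, 0); (0, 0, 0, 2); (1, 1, 3, 0))


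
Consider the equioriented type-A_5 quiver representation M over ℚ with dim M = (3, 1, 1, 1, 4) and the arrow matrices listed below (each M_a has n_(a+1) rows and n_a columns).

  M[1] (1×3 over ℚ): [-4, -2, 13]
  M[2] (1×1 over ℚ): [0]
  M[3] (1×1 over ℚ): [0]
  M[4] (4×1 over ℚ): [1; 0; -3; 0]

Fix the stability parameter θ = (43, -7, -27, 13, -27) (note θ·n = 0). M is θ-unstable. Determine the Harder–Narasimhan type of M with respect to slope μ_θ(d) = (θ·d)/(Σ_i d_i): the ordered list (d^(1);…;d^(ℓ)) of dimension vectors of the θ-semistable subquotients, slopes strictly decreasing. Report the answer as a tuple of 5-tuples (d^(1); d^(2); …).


Interval decomposition of M: I[1,1]^2, I[1,2], I[3,3], I[4,5], I[5,5]^3.
HN type (ℓ=4): μ^(1)=43; μ^(2)=18; μ^(3)=-7; μ^(4)=-27

((2, 0, 0, 0, 0); (1, 1, 0, 0, 0); (0, 0, 0, 1, 1); (0, 0, 1, 0, 3))


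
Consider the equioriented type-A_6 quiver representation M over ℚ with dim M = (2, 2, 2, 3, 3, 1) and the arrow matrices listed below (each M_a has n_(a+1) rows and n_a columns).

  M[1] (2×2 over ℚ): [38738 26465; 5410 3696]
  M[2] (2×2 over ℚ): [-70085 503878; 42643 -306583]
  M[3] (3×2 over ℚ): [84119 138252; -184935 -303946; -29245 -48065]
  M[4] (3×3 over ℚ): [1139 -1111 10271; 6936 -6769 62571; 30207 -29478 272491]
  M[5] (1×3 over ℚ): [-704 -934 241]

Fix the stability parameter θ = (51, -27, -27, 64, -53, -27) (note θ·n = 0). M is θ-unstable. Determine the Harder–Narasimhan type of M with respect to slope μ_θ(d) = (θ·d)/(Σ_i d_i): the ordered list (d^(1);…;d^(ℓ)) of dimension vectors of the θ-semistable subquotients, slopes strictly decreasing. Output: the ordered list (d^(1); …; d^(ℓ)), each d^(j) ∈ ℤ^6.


Barcode: M ≅ I[1,5], I[1,6], I[4,5]. HN layers by μ_θ (3 steps, strictly decreasing):
  μ^(1)=11/2; μ^(2)=-1; μ^(3)=-19/6

((0, 0, 0, 2, 2, 0); (1, 1, 1, 0, 0, 0); (1, 1, 1, 1, 1, 1))


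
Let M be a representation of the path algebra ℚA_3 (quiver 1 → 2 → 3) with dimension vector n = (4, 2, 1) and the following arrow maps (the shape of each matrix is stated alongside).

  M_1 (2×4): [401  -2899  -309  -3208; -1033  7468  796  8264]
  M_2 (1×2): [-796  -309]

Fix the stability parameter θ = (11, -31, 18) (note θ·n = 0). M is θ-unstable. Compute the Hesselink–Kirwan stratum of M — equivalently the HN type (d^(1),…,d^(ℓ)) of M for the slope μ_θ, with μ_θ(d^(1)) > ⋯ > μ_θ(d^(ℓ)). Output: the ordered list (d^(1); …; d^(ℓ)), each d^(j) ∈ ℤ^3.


Barcode: M ≅ I[1,1]^2, I[1,2], I[1,3]. HN layers by μ_θ (3 steps, strictly decreasing):
  μ^(1)=18; μ^(2)=11; μ^(3)=-10

((0, 0, 1); (2, 0, 0); (2, 2, 0))


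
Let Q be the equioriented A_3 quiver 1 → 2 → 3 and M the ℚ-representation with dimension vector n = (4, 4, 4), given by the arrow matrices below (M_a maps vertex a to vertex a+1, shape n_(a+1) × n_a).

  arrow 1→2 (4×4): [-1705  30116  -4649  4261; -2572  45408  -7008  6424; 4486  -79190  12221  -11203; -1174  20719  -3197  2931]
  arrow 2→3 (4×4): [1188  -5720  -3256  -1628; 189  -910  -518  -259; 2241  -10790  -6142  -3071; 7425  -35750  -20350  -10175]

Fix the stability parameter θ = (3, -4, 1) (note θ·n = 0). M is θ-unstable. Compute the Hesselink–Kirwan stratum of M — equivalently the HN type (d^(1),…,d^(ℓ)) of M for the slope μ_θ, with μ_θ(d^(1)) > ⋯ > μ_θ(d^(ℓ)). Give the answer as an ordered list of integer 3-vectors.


Interval decomposition of M: I[1,1], I[1,2]^2, I[1,3], I[2,2], I[3,3]^3.
HN type (ℓ=4): μ^(1)=3; μ^(2)=1; μ^(3)=-1/2; μ^(4)=-4

((1, 0, 0); (0, 0, 4); (3, 3, 0); (0, 1, 0))


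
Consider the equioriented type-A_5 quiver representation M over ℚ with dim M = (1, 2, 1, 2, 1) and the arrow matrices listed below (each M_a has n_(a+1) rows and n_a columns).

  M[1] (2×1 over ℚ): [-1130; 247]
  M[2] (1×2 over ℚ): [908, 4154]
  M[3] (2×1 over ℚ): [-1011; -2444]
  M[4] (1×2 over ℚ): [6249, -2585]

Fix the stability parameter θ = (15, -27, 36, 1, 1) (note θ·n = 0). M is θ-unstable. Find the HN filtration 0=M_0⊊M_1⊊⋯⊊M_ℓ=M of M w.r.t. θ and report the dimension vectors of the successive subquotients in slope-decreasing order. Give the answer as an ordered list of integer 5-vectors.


Via rank(M_{q-1}∘⋯∘M_p): M ≅ I[1,5], I[2,2], I[4,4].
μ_θ-semistable layers: μ^(1)=38/3; μ^(2)=1; μ^(3)=-6; μ^(4)=-27

((0, 0, 1, 1, 1); (0, 0, 0, 1, 0); (1, 1, 0, 0, 0); (0, 1, 0, 0, 0))


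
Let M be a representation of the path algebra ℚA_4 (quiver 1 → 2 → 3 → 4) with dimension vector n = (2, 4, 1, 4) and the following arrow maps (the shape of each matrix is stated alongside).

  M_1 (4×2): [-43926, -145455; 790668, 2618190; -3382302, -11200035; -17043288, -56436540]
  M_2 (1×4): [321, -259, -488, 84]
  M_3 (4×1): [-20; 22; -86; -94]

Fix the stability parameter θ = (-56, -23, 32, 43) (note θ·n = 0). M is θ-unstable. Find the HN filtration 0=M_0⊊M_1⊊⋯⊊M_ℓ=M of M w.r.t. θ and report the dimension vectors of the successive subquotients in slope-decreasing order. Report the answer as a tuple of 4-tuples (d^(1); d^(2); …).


Barcode: M ≅ I[1,1], I[1,4], I[2,2]^3, I[4,4]^3. HN layers by μ_θ (4 steps, strictly decreasing):
  μ^(1)=43; μ^(2)=32; μ^(3)=-23; μ^(4)=-56

((0, 0, 0, 4); (0, 0, 1, 0); (0, 4, 0, 0); (2, 0, 0, 0))


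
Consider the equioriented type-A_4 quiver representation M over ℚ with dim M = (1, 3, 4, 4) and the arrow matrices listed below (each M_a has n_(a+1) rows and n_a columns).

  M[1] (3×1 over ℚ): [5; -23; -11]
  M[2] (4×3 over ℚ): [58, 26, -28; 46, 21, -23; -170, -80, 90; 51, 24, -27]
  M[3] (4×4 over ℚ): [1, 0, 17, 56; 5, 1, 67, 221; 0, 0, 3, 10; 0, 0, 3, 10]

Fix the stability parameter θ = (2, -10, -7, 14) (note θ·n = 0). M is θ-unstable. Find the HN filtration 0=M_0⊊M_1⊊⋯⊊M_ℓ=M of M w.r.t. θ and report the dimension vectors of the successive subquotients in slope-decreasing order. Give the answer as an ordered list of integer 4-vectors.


Barcode: M ≅ I[1,2], I[2,4]^2, I[3,3], I[3,4], I[4,4]. HN layers by μ_θ (4 steps, strictly decreasing):
  μ^(1)=14; μ^(2)=-4; μ^(3)=-7; μ^(4)=-10

((0, 0, 0, 4); (1, 1, 0, 0); (0, 0, 4, 0); (0, 2, 0, 0))


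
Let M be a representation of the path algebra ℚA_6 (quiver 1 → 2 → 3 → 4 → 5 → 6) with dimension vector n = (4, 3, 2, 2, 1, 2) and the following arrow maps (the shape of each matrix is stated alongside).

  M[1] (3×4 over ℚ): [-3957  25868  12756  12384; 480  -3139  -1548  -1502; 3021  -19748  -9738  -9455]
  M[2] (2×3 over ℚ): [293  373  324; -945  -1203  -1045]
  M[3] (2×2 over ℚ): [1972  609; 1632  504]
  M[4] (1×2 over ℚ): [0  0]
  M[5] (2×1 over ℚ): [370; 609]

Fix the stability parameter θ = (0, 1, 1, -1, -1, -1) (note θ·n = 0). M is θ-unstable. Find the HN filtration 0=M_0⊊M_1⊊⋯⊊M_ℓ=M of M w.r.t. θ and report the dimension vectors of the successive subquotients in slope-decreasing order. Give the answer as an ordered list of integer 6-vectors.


Barcode: M ≅ I[1,1], I[1,2], I[1,3], I[1,4], I[4,4], I[5,6], I[6,6]. HN layers by μ_θ (4 steps, strictly decreasing):
  μ^(1)=1; μ^(2)=1/3; μ^(3)=0; μ^(4)=-1

((0, 2, 1, 0, 0, 0); (0, 1, 1, 1, 0, 0); (4, 0, 0, 0, 0, 0); (0, 0, 0, 1, 1, 2))


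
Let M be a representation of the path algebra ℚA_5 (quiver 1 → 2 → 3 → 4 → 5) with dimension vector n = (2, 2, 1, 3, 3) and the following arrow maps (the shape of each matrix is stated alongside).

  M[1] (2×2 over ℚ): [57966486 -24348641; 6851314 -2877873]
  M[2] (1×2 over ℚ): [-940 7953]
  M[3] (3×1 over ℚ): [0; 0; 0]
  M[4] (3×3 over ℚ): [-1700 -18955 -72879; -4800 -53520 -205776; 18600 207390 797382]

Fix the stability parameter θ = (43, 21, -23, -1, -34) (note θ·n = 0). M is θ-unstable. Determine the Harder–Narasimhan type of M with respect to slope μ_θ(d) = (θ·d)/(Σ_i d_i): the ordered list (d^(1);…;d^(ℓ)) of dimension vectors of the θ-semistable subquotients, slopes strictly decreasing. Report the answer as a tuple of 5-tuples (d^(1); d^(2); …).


Via rank(M_{q-1}∘⋯∘M_p): M ≅ I[1,2], I[1,3], I[4,4]^2, I[4,5], I[5,5]^2.
μ_θ-semistable layers: μ^(1)=32; μ^(2)=41/3; μ^(3)=-1; μ^(4)=-35/2; μ^(5)=-34

((1, 1, 0, 0, 0); (1, 1, 1, 0, 0); (0, 0, 0, 2, 0); (0, 0, 0, 1, 1); (0, 0, 0, 0, 2))


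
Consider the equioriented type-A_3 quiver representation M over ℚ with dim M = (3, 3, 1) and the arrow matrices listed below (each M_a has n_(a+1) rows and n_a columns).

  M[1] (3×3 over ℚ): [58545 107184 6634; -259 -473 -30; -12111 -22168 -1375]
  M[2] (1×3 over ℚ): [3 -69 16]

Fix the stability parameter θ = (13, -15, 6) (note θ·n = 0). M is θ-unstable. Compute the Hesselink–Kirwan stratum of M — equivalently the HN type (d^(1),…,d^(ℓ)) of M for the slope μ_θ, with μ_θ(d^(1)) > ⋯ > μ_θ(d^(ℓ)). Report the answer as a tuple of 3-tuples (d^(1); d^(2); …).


Via rank(M_{q-1}∘⋯∘M_p): M ≅ I[1,2]^2, I[1,3].
μ_θ-semistable layers: μ^(1)=6; μ^(2)=-1

((0, 0, 1); (3, 3, 0))


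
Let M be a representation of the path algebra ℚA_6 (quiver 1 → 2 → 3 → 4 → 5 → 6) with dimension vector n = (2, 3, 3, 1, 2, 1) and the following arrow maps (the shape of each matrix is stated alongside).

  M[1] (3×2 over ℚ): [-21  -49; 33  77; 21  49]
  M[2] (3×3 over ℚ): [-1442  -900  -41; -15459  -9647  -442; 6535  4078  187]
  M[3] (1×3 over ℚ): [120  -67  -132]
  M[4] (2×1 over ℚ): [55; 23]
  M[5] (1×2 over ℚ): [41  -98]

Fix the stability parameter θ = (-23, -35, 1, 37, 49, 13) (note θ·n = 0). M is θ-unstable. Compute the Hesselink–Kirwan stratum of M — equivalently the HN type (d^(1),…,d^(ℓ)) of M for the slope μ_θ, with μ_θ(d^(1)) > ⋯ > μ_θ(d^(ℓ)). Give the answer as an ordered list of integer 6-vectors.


Via rank(M_{q-1}∘⋯∘M_p): M ≅ I[1,1], I[1,6], I[2,3]^2, I[5,5].
μ_θ-semistable layers: μ^(1)=49; μ^(2)=33; μ^(3)=1; μ^(4)=-23; μ^(5)=-29; μ^(6)=-35

((0, 0, 0, 0, 1, 0); (0, 0, 0, 1, 1, 1); (0, 0, 3, 0, 0, 0); (1, 0, 0, 0, 0, 0); (1, 1, 0, 0, 0, 0); (0, 2, 0, 0, 0, 0))


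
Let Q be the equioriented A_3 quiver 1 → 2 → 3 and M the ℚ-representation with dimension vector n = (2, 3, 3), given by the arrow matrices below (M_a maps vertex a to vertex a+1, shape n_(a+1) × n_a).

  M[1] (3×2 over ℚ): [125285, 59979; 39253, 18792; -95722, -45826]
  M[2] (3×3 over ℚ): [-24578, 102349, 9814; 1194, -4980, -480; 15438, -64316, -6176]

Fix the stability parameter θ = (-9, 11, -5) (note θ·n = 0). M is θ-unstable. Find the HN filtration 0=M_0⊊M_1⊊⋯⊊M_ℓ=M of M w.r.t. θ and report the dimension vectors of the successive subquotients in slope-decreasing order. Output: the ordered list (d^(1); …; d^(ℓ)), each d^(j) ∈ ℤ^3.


Via rank(M_{q-1}∘⋯∘M_p): M ≅ I[1,3]^2, I[2,2], I[3,3].
μ_θ-semistable layers: μ^(1)=11; μ^(2)=3; μ^(3)=-5; μ^(4)=-9

((0, 1, 0); (0, 2, 2); (0, 0, 1); (2, 0, 0))


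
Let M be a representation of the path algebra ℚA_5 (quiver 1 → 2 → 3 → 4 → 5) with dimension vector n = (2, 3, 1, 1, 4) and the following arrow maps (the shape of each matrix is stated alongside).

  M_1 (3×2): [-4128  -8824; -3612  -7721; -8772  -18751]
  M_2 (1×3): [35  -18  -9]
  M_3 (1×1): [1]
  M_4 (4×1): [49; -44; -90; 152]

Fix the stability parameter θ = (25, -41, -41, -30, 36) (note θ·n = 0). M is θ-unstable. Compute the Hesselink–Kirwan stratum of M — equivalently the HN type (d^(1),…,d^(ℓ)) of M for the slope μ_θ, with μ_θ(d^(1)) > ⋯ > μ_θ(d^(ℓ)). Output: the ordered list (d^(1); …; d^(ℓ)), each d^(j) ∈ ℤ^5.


Barcode: M ≅ I[1,1], I[1,5], I[2,2]^2, I[5,5]^3. HN layers by μ_θ (4 steps, strictly decreasing):
  μ^(1)=36; μ^(2)=25; μ^(3)=-87/4; μ^(4)=-41

((0, 0, 0, 0, 4); (1, 0, 0, 0, 0); (1, 1, 1, 1, 0); (0, 2, 0, 0, 0))


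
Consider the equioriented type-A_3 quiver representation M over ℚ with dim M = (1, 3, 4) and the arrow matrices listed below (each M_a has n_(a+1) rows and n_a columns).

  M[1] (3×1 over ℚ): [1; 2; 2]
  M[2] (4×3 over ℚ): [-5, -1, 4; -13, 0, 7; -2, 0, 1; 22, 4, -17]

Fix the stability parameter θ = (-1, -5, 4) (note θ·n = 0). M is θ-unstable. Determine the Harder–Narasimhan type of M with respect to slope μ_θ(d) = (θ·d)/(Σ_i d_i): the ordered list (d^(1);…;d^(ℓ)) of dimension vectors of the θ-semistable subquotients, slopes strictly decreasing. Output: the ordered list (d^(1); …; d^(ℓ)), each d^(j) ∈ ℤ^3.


Interval decomposition of M: I[1,3], I[2,3]^2, I[3,3].
HN type (ℓ=3): μ^(1)=4; μ^(2)=-3; μ^(3)=-5

((0, 0, 4); (1, 1, 0); (0, 2, 0))


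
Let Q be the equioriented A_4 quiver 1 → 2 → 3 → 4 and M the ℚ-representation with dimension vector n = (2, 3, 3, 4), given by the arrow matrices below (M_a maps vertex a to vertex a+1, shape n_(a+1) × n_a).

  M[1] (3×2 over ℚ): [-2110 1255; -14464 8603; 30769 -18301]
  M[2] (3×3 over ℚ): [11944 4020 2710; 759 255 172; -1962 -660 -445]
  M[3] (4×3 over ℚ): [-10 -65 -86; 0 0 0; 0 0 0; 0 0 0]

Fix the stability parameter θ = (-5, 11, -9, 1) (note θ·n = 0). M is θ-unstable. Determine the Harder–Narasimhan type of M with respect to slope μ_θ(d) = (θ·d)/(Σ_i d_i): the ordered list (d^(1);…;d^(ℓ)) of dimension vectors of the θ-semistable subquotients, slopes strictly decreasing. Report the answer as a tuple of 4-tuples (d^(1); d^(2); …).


Via rank(M_{q-1}∘⋯∘M_p): M ≅ I[1,2], I[1,3], I[2,4], I[3,3], I[4,4]^3.
μ_θ-semistable layers: μ^(1)=11; μ^(2)=1; μ^(3)=-5; μ^(4)=-9

((0, 1, 0, 0); (0, 2, 2, 4); (2, 0, 0, 0); (0, 0, 1, 0))


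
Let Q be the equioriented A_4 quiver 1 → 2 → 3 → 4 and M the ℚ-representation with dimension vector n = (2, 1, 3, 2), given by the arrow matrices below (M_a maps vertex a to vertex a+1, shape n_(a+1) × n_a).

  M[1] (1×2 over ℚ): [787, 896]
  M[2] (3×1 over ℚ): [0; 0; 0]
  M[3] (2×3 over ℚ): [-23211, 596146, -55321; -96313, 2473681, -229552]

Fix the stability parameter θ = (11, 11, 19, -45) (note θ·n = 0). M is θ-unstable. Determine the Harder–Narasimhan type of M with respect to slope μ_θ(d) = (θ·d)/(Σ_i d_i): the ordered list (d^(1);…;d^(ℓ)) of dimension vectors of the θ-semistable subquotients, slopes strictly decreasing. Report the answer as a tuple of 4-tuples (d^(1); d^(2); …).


Via rank(M_{q-1}∘⋯∘M_p): M ≅ I[1,1], I[1,2], I[3,3], I[3,4]^2.
μ_θ-semistable layers: μ^(1)=19; μ^(2)=11; μ^(3)=-13

((0, 0, 1, 0); (2, 1, 0, 0); (0, 0, 2, 2))


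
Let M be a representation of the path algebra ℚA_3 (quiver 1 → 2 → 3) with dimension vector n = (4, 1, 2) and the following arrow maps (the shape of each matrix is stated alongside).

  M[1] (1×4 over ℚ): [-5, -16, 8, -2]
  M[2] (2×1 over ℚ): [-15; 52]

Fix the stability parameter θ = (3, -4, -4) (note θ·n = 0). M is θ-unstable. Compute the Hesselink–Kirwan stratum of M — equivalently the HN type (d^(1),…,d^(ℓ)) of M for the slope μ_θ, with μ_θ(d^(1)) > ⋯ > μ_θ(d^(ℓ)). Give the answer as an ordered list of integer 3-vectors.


Via rank(M_{q-1}∘⋯∘M_p): M ≅ I[1,1]^3, I[1,3], I[3,3].
μ_θ-semistable layers: μ^(1)=3; μ^(2)=-5/3; μ^(3)=-4

((3, 0, 0); (1, 1, 1); (0, 0, 1))


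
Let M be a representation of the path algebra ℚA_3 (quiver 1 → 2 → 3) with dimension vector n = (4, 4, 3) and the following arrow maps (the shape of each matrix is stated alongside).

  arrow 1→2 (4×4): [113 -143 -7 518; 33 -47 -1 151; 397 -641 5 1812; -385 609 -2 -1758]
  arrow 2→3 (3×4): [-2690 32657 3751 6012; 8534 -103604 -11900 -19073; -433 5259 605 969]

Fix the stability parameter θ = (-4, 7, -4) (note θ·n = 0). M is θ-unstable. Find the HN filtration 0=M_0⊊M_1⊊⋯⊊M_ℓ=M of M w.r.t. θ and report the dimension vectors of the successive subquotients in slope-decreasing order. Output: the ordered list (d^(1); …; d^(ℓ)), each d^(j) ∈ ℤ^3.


Barcode: M ≅ I[1,2], I[1,3]^3. HN layers by μ_θ (3 steps, strictly decreasing):
  μ^(1)=7; μ^(2)=3/2; μ^(3)=-4

((0, 1, 0); (0, 3, 3); (4, 0, 0))


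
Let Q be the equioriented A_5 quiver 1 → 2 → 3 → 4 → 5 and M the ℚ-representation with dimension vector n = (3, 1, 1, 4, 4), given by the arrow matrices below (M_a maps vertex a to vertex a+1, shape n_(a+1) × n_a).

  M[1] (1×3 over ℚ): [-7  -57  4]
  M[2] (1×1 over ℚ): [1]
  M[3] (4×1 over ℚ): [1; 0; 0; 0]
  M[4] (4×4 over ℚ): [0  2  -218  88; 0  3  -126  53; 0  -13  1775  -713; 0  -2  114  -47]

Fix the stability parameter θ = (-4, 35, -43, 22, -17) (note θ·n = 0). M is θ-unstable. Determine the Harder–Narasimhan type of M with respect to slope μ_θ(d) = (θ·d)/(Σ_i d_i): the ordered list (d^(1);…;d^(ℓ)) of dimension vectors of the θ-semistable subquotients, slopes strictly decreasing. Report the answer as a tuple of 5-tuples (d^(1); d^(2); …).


Barcode: M ≅ I[1,1]^2, I[1,4], I[4,5]^3, I[5,5]. HN layers by μ_θ (4 steps, strictly decreasing):
  μ^(1)=22; μ^(2)=5/2; μ^(3)=-4; μ^(4)=-17

((0, 0, 0, 1, 0); (0, 0, 0, 3, 3); (3, 1, 1, 0, 0); (0, 0, 0, 0, 1))


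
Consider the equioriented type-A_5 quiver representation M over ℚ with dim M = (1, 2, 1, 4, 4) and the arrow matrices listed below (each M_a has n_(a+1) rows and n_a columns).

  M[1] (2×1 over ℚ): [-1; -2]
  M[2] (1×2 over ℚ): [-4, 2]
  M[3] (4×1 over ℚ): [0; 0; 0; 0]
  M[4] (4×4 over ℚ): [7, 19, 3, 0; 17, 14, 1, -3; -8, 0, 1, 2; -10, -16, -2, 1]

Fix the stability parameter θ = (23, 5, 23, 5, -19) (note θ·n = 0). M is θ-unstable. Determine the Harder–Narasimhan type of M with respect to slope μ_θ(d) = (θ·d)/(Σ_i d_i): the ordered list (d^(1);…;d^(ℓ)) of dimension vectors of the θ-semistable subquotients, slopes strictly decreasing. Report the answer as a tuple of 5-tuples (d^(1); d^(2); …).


Interval decomposition of M: I[1,2], I[2,3], I[4,5]^4.
HN type (ℓ=4): μ^(1)=23; μ^(2)=14; μ^(3)=5; μ^(4)=-7

((0, 0, 1, 0, 0); (1, 1, 0, 0, 0); (0, 1, 0, 0, 0); (0, 0, 0, 4, 4))


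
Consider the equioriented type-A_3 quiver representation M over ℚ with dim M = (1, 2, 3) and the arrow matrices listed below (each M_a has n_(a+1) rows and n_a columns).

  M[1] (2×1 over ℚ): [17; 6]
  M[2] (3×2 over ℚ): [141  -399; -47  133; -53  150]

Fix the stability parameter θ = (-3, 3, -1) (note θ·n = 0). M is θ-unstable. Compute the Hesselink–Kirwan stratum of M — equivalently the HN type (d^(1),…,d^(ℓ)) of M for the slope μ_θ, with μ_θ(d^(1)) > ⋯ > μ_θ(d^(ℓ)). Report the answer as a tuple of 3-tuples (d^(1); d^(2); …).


Interval decomposition of M: I[1,3], I[2,3], I[3,3].
HN type (ℓ=3): μ^(1)=1; μ^(2)=-1; μ^(3)=-3

((0, 2, 2); (0, 0, 1); (1, 0, 0))


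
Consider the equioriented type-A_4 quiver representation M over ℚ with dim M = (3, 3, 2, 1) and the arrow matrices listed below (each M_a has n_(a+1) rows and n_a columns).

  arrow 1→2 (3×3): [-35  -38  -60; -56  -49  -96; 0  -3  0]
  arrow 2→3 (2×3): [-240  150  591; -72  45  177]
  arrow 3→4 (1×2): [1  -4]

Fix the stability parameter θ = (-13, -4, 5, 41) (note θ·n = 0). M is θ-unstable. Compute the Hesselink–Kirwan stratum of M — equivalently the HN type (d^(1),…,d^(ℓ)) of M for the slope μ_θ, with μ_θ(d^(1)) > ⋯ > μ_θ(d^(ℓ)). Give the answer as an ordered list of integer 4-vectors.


Interval decomposition of M: I[1,1], I[1,2], I[1,4], I[2,3].
HN type (ℓ=4): μ^(1)=41; μ^(2)=5; μ^(3)=-4; μ^(4)=-13

((0, 0, 0, 1); (0, 0, 2, 0); (0, 3, 0, 0); (3, 0, 0, 0))


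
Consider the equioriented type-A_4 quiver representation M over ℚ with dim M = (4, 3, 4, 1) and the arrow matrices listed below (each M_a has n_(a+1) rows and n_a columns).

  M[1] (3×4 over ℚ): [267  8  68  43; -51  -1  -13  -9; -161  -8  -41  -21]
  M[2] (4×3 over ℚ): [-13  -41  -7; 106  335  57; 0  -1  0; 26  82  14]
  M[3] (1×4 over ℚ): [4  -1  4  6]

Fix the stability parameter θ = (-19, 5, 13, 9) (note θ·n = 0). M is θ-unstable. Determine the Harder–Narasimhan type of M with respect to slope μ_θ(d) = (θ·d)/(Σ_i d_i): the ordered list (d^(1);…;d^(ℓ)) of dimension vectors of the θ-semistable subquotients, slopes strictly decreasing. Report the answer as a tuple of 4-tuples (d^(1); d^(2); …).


Via rank(M_{q-1}∘⋯∘M_p): M ≅ I[1,1], I[1,3]^2, I[1,4], I[3,3].
μ_θ-semistable layers: μ^(1)=13; μ^(2)=11; μ^(3)=5; μ^(4)=-19

((0, 0, 3, 0); (0, 0, 1, 1); (0, 3, 0, 0); (4, 0, 0, 0))


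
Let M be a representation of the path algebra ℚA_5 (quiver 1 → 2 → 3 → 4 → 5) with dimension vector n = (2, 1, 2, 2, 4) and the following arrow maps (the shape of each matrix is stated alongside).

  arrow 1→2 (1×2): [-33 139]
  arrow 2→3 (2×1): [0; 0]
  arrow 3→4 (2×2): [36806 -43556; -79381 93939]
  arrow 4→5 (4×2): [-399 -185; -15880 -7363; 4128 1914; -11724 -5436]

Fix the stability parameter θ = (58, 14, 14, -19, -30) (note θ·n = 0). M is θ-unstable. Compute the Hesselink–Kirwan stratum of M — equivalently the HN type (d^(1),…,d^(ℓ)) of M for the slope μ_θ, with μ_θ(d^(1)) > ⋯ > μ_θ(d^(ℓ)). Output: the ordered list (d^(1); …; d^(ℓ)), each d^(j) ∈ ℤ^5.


Via rank(M_{q-1}∘⋯∘M_p): M ≅ I[1,1], I[1,2], I[3,5]^2, I[5,5]^2.
μ_θ-semistable layers: μ^(1)=58; μ^(2)=36; μ^(3)=-35/3; μ^(4)=-30

((1, 0, 0, 0, 0); (1, 1, 0, 0, 0); (0, 0, 2, 2, 2); (0, 0, 0, 0, 2))
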